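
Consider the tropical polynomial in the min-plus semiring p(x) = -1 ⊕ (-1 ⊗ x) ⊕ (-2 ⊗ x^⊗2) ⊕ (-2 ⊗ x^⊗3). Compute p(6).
p(6) = -1

A tropical monomial a ⊗ x^⊗i evaluates to a + i · x. Evaluating each term at x = 6:
  Term 0 contributes -1 + 0 · 6 = -1
  Term 1 contributes -1 + 1 · 6 = 5
  Term 2 contributes -2 + 2 · 6 = 10
  Term 3 contributes -2 + 3 · 6 = 16
p(6) = ⊕ of these = min[-1, 5, 10, 16] = -1.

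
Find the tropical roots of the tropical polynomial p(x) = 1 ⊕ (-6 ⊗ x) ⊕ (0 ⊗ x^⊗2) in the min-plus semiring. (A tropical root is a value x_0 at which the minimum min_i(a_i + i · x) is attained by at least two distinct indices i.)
Roots: {-6, 7}

Each tropical root is a break point of the lower envelope of the lines y = a_i + i · x (there are 3 lines, with slopes 0, 1, ..., 2). Only the lines that attain the minimum somewhere contribute to roots; other lines are dominated. Here the surviving (envelope) indices are i = 2, i = 1, i = 0.
Intersections between consecutive envelope lines give the roots: for adjacent envelope indices i < j the intersection is x = (a_i − a_j) / (j − i). Reading off the sorted break points: {-6, 7}.
Verification: at each break x_0, at least two indices attain the minimum of min_i(a_i + i · x_0).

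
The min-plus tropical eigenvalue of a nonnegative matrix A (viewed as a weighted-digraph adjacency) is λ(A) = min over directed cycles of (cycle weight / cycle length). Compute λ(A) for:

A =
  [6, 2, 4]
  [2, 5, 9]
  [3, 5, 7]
λ(A) = 2

Enumerate directed cycles and compute their means (weight / length). Sample:
  cycle 0 → 0: weight = 6, length = 1, mean = 6/1 ≈ 6.000
  cycle 1 → 1: weight = 5, length = 1, mean = 5/1 ≈ 5.000
  cycle 2 → 2: weight = 7, length = 1, mean = 7/1 ≈ 7.000
  cycle 0 → 1 → 0: weight = 4, length = 2, mean = 4/2 ≈ 2.000
  cycle 0 → 2 → 0: weight = 7, length = 2, mean = 7/2 ≈ 3.500
  cycle 1 → 0 → 1: weight = 4, length = 2, mean = 4/2 ≈ 2.000
Minimum mean = 2.000, attained e.g. along the cycle 0 → 1 → 0 with weight 4 and length 2. So λ(A) = 4/2 = 2.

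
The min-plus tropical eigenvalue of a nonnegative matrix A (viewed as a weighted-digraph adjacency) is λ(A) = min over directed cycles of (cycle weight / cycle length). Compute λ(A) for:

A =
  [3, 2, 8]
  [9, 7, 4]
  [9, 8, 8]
λ(A) = 3

Enumerate directed cycles and compute their means (weight / length). Sample:
  cycle 0 → 0: weight = 3, length = 1, mean = 3/1 ≈ 3.000
  cycle 1 → 1: weight = 7, length = 1, mean = 7/1 ≈ 7.000
  cycle 2 → 2: weight = 8, length = 1, mean = 8/1 ≈ 8.000
  cycle 0 → 1 → 0: weight = 11, length = 2, mean = 11/2 ≈ 5.500
  cycle 0 → 2 → 0: weight = 17, length = 2, mean = 17/2 ≈ 8.500
  cycle 1 → 0 → 1: weight = 11, length = 2, mean = 11/2 ≈ 5.500
Minimum mean = 3.000, attained e.g. along the cycle 0 → 0 with weight 3 and length 1. So λ(A) = 3/1 = 3.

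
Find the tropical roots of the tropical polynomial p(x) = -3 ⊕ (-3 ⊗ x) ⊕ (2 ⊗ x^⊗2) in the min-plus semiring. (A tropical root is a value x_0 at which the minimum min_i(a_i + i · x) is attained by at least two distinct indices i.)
Roots: {-5, 0}

Each tropical root is a break point of the lower envelope of the lines y = a_i + i · x (there are 3 lines, with slopes 0, 1, ..., 2). Only the lines that attain the minimum somewhere contribute to roots; other lines are dominated. Here the surviving (envelope) indices are i = 2, i = 1, i = 0.
Intersections between consecutive envelope lines give the roots: for adjacent envelope indices i < j the intersection is x = (a_i − a_j) / (j − i). Reading off the sorted break points: {-5, 0}.
Verification: at each break x_0, at least two indices attain the minimum of min_i(a_i + i · x_0).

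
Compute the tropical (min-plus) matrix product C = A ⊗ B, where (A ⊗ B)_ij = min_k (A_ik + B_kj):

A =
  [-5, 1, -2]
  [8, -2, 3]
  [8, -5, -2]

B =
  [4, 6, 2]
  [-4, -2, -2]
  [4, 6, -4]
A ⊗ B =
  [-3, -1, -6]
  [-6, -4, -4]
  [-9, -7, -7]

Apply the min-plus product entry-by-entry:
  C[0][0] = min over k of (A[0][0] + B[0][0] = -5 + 4 = -1, A[0][1] + B[1][0] = 1 + -4 = -3, A[0][2] + B[2][0] = -2 + 4 = 2) = -3 (attained at k = 1)
  C[0][1] = min over k of (A[0][0] + B[0][1] = -5 + 6 = 1, A[0][1] + B[1][1] = 1 + -2 = -1, A[0][2] + B[2][1] = -2 + 6 = 4) = -1 (attained at k = 1)
  C[0][2] = min over k of (A[0][0] + B[0][2] = -5 + 2 = -3, A[0][1] + B[1][2] = 1 + -2 = -1, A[0][2] + B[2][2] = -2 + -4 = -6) = -6 (attained at k = 2)
  C[1][0] = min over k of (A[1][0] + B[0][0] = 8 + 4 = 12, A[1][1] + B[1][0] = -2 + -4 = -6, A[1][2] + B[2][0] = 3 + 4 = 7) = -6 (attained at k = 1)
  C[1][1] = min over k of (A[1][0] + B[0][1] = 8 + 6 = 14, A[1][1] + B[1][1] = -2 + -2 = -4, A[1][2] + B[2][1] = 3 + 6 = 9) = -4 (attained at k = 1)
  C[1][2] = min over k of (A[1][0] + B[0][2] = 8 + 2 = 10, A[1][1] + B[1][2] = -2 + -2 = -4, A[1][2] + B[2][2] = 3 + -4 = -1) = -4 (attained at k = 1)
  C[2][0] = min over k of (A[2][0] + B[0][0] = 8 + 4 = 12, A[2][1] + B[1][0] = -5 + -4 = -9, A[2][2] + B[2][0] = -2 + 4 = 2) = -9 (attained at k = 1)
  C[2][1] = min over k of (A[2][0] + B[0][1] = 8 + 6 = 14, A[2][1] + B[1][1] = -5 + -2 = -7, A[2][2] + B[2][1] = -2 + 6 = 4) = -7 (attained at k = 1)
  C[2][2] = min over k of (A[2][0] + B[0][2] = 8 + 2 = 10, A[2][1] + B[1][2] = -5 + -2 = -7, A[2][2] + B[2][2] = -2 + -4 = -6) = -7 (attained at k = 1)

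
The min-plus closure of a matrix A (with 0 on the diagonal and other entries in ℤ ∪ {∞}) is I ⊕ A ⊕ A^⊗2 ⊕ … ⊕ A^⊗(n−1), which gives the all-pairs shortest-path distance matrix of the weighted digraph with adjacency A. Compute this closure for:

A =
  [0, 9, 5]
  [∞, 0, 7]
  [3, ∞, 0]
Closure =
  [0, 9, 5]
  [10, 0, 7]
  [3, 12, 0]

This is the Floyd-Warshall all-pairs shortest-path computation. For each intermediate vertex k = 0, 1, …, 2, update dist[i][j] ← min(dist[i][j], dist[i][k] + dist[k][j]). The final matrix gives, for each (i, j), the minimum total weight of any directed path from i to j (possibly empty when i = j).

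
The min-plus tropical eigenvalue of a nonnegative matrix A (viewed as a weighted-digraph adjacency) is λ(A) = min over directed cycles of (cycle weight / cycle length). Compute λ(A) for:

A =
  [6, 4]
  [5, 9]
λ(A) = 9/2

Enumerate directed cycles and compute their means (weight / length). Sample:
  cycle 0 → 0: weight = 6, length = 1, mean = 6/1 ≈ 6.000
  cycle 1 → 1: weight = 9, length = 1, mean = 9/1 ≈ 9.000
  cycle 0 → 1 → 0: weight = 9, length = 2, mean = 9/2 ≈ 4.500
  cycle 1 → 0 → 1: weight = 9, length = 2, mean = 9/2 ≈ 4.500
Minimum mean = 4.500, attained e.g. along the cycle 0 → 1 → 0 with weight 9 and length 2. So λ(A) = 9/2 = 9/2.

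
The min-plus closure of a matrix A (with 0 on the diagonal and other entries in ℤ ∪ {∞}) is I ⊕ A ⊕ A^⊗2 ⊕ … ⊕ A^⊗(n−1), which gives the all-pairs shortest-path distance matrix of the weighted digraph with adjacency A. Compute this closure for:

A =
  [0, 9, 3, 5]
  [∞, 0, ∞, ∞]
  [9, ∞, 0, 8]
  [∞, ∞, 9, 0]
Closure =
  [0, 9, 3, 5]
  [∞, 0, ∞, ∞]
  [9, 18, 0, 8]
  [18, 27, 9, 0]

This is the Floyd-Warshall all-pairs shortest-path computation. For each intermediate vertex k = 0, 1, …, 3, update dist[i][j] ← min(dist[i][j], dist[i][k] + dist[k][j]). The final matrix gives, for each (i, j), the minimum total weight of any directed path from i to j (possibly empty when i = j).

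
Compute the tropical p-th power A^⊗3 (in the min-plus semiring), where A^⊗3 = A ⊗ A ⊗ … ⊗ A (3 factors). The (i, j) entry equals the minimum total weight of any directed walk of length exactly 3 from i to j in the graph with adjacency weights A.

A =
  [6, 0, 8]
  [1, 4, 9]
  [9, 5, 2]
A^⊗3 =
  [5, 1, 9]
  [2, 5, 10]
  [8, 6, 6]

Each entry (A^⊗3)_ij equals the minimum over all length-3 walks i = v_0 → v_1 → … → v_3 = j of Σ_t A[v_t][v_{t+1}]. For example, for (i, j) = (0, 2) we minimise over 9 possible intermediate vertex sequences; the minimum is 9, attained along the walk 0 → 1 → 0 → 2.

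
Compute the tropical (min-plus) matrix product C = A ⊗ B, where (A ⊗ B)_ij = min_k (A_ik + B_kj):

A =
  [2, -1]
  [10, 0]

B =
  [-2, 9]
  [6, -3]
A ⊗ B =
  [0, -4]
  [6, -3]

Apply the min-plus product entry-by-entry:
  C[0][0] = min over k of (A[0][0] + B[0][0] = 2 + -2 = 0, A[0][1] + B[1][0] = -1 + 6 = 5) = 0 (attained at k = 0)
  C[0][1] = min over k of (A[0][0] + B[0][1] = 2 + 9 = 11, A[0][1] + B[1][1] = -1 + -3 = -4) = -4 (attained at k = 1)
  C[1][0] = min over k of (A[1][0] + B[0][0] = 10 + -2 = 8, A[1][1] + B[1][0] = 0 + 6 = 6) = 6 (attained at k = 1)
  C[1][1] = min over k of (A[1][0] + B[0][1] = 10 + 9 = 19, A[1][1] + B[1][1] = 0 + -3 = -3) = -3 (attained at k = 1)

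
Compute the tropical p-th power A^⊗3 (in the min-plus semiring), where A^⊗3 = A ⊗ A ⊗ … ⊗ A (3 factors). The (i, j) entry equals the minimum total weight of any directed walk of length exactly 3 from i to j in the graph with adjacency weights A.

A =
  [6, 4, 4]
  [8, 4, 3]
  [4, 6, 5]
A^⊗3 =
  [11, 12, 11]
  [11, 11, 11]
  [12, 12, 11]

Each entry (A^⊗3)_ij equals the minimum over all length-3 walks i = v_0 → v_1 → … → v_3 = j of Σ_t A[v_t][v_{t+1}]. For example, for (i, j) = (0, 2) we minimise over 9 possible intermediate vertex sequences; the minimum is 11, attained along the walk 0 → 1 → 1 → 2.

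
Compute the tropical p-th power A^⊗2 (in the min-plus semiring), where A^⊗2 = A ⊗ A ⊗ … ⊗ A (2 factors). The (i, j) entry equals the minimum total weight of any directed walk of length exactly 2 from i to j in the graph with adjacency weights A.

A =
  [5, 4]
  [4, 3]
A^⊗2 =
  [8, 7]
  [7, 6]

Each entry (A^⊗2)_ij equals the minimum over all length-2 walks i = v_0 → v_1 → … → v_2 = j of Σ_t A[v_t][v_{t+1}]. For example, for (i, j) = (0, 1) we minimise over 2 possible intermediate vertex sequences; the minimum is 7, attained along the walk 0 → 1 → 1.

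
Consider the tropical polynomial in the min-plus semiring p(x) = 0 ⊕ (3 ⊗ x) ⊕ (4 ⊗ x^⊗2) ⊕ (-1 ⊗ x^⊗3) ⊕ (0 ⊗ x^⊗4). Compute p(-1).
p(-1) = -4

A tropical monomial a ⊗ x^⊗i evaluates to a + i · x. Evaluating each term at x = -1:
  Term 0 contributes 0 + 0 · -1 = 0
  Term 1 contributes 3 + 1 · -1 = 2
  Term 2 contributes 4 + 2 · -1 = 2
  Term 3 contributes -1 + 3 · -1 = -4
  Term 4 contributes 0 + 4 · -1 = -4
p(-1) = ⊕ of these = min[0, 2, 2, -4, -4] = -4.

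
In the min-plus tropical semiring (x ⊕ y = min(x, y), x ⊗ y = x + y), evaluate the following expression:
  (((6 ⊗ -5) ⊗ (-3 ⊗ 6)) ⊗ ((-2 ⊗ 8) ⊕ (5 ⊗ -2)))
(((6 ⊗ -5) ⊗ (-3 ⊗ 6)) ⊗ ((-2 ⊗ 8) ⊕ (5 ⊗ -2))) = 7

Expand innermost to outermost. Recall ⊕ takes the minimum of its arguments and ⊗ takes their sum. Working out the expression (((6 ⊗ -5) ⊗ (-3 ⊗ 6)) ⊗ ((-2 ⊗ 8) ⊕ (5 ⊗ -2))) gives 7.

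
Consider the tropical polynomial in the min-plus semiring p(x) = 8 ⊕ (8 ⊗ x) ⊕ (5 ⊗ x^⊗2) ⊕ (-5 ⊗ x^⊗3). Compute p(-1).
p(-1) = -8

A tropical monomial a ⊗ x^⊗i evaluates to a + i · x. Evaluating each term at x = -1:
  Term 0 contributes 8 + 0 · -1 = 8
  Term 1 contributes 8 + 1 · -1 = 7
  Term 2 contributes 5 + 2 · -1 = 3
  Term 3 contributes -5 + 3 · -1 = -8
p(-1) = ⊕ of these = min[8, 7, 3, -8] = -8.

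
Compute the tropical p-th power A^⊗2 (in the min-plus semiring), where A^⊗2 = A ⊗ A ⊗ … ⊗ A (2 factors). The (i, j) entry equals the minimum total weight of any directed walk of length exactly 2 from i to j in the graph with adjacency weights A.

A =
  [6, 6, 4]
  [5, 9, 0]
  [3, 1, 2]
A^⊗2 =
  [7, 5, 6]
  [3, 1, 2]
  [5, 3, 1]

Each entry (A^⊗2)_ij equals the minimum over all length-2 walks i = v_0 → v_1 → … → v_2 = j of Σ_t A[v_t][v_{t+1}]. For example, for (i, j) = (0, 2) we minimise over 3 possible intermediate vertex sequences; the minimum is 6, attained along the walk 0 → 1 → 2.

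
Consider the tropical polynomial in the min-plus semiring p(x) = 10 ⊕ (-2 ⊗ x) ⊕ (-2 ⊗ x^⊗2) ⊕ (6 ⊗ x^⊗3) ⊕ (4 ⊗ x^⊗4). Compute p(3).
p(3) = 1

A tropical monomial a ⊗ x^⊗i evaluates to a + i · x. Evaluating each term at x = 3:
  Term 0 contributes 10 + 0 · 3 = 10
  Term 1 contributes -2 + 1 · 3 = 1
  Term 2 contributes -2 + 2 · 3 = 4
  Term 3 contributes 6 + 3 · 3 = 15
  Term 4 contributes 4 + 4 · 3 = 16
p(3) = ⊕ of these = min[10, 1, 4, 15, 16] = 1.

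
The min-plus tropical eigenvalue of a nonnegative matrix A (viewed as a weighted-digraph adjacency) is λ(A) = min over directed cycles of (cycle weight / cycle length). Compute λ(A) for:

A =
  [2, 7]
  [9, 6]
λ(A) = 2

Enumerate directed cycles and compute their means (weight / length). Sample:
  cycle 0 → 0: weight = 2, length = 1, mean = 2/1 ≈ 2.000
  cycle 1 → 1: weight = 6, length = 1, mean = 6/1 ≈ 6.000
  cycle 0 → 1 → 0: weight = 16, length = 2, mean = 16/2 ≈ 8.000
  cycle 1 → 0 → 1: weight = 16, length = 2, mean = 16/2 ≈ 8.000
Minimum mean = 2.000, attained e.g. along the cycle 0 → 0 with weight 2 and length 1. So λ(A) = 2/1 = 2.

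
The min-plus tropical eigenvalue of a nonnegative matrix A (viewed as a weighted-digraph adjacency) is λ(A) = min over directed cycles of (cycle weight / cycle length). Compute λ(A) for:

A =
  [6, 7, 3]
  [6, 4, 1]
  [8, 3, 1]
λ(A) = 1

Enumerate directed cycles and compute their means (weight / length). Sample:
  cycle 0 → 0: weight = 6, length = 1, mean = 6/1 ≈ 6.000
  cycle 1 → 1: weight = 4, length = 1, mean = 4/1 ≈ 4.000
  cycle 2 → 2: weight = 1, length = 1, mean = 1/1 ≈ 1.000
  cycle 0 → 1 → 0: weight = 13, length = 2, mean = 13/2 ≈ 6.500
  cycle 0 → 2 → 0: weight = 11, length = 2, mean = 11/2 ≈ 5.500
  cycle 1 → 0 → 1: weight = 13, length = 2, mean = 13/2 ≈ 6.500
Minimum mean = 1.000, attained e.g. along the cycle 2 → 2 with weight 1 and length 1. So λ(A) = 1/1 = 1.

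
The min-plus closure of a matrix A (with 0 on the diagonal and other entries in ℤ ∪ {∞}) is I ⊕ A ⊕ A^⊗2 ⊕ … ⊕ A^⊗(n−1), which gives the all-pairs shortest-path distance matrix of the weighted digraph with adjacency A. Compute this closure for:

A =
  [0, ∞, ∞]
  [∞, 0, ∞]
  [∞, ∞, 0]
Closure =
  [0, ∞, ∞]
  [∞, 0, ∞]
  [∞, ∞, 0]

This is the Floyd-Warshall all-pairs shortest-path computation. For each intermediate vertex k = 0, 1, …, 2, update dist[i][j] ← min(dist[i][j], dist[i][k] + dist[k][j]). The final matrix gives, for each (i, j), the minimum total weight of any directed path from i to j (possibly empty when i = j).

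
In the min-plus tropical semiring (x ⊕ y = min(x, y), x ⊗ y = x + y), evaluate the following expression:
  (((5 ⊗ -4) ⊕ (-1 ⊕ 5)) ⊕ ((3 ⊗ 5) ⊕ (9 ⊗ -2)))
(((5 ⊗ -4) ⊕ (-1 ⊕ 5)) ⊕ ((3 ⊗ 5) ⊕ (9 ⊗ -2))) = -1

Expand innermost to outermost. Recall ⊕ takes the minimum of its arguments and ⊗ takes their sum. Working out the expression (((5 ⊗ -4) ⊕ (-1 ⊕ 5)) ⊕ ((3 ⊗ 5) ⊕ (9 ⊗ -2))) gives -1.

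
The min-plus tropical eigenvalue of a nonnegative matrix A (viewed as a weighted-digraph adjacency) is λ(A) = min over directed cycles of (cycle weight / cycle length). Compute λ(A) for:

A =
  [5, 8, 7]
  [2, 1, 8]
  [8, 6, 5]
λ(A) = 1

Enumerate directed cycles and compute their means (weight / length). Sample:
  cycle 0 → 0: weight = 5, length = 1, mean = 5/1 ≈ 5.000
  cycle 1 → 1: weight = 1, length = 1, mean = 1/1 ≈ 1.000
  cycle 2 → 2: weight = 5, length = 1, mean = 5/1 ≈ 5.000
  cycle 0 → 1 → 0: weight = 10, length = 2, mean = 10/2 ≈ 5.000
  cycle 0 → 2 → 0: weight = 15, length = 2, mean = 15/2 ≈ 7.500
  cycle 1 → 0 → 1: weight = 10, length = 2, mean = 10/2 ≈ 5.000
Minimum mean = 1.000, attained e.g. along the cycle 1 → 1 with weight 1 and length 1. So λ(A) = 1/1 = 1.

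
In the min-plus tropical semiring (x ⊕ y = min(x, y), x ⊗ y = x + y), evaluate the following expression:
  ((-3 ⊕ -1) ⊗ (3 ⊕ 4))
((-3 ⊕ -1) ⊗ (3 ⊕ 4)) = 0

Expand innermost to outermost. Recall ⊕ takes the minimum of its arguments and ⊗ takes their sum. Working out the expression ((-3 ⊕ -1) ⊗ (3 ⊕ 4)) gives 0.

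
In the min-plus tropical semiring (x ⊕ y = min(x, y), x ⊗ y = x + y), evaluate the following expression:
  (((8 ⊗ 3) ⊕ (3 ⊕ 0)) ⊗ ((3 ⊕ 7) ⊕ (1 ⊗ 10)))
(((8 ⊗ 3) ⊕ (3 ⊕ 0)) ⊗ ((3 ⊕ 7) ⊕ (1 ⊗ 10))) = 3

Expand innermost to outermost. Recall ⊕ takes the minimum of its arguments and ⊗ takes their sum. Working out the expression (((8 ⊗ 3) ⊕ (3 ⊕ 0)) ⊗ ((3 ⊕ 7) ⊕ (1 ⊗ 10))) gives 3.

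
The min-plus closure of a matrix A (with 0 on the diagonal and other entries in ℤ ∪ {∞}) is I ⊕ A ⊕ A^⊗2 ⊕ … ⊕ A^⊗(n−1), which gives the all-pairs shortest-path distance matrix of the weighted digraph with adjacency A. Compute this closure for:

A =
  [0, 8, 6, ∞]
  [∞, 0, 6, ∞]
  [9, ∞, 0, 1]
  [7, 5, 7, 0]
Closure =
  [0, 8, 6, 7]
  [14, 0, 6, 7]
  [8, 6, 0, 1]
  [7, 5, 7, 0]

This is the Floyd-Warshall all-pairs shortest-path computation. For each intermediate vertex k = 0, 1, …, 3, update dist[i][j] ← min(dist[i][j], dist[i][k] + dist[k][j]). The final matrix gives, for each (i, j), the minimum total weight of any directed path from i to j (possibly empty when i = j).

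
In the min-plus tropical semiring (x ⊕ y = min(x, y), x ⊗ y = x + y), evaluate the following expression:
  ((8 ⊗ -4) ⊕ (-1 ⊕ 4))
((8 ⊗ -4) ⊕ (-1 ⊕ 4)) = -1

Expand innermost to outermost. Recall ⊕ takes the minimum of its arguments and ⊗ takes their sum. Working out the expression ((8 ⊗ -4) ⊕ (-1 ⊕ 4)) gives -1.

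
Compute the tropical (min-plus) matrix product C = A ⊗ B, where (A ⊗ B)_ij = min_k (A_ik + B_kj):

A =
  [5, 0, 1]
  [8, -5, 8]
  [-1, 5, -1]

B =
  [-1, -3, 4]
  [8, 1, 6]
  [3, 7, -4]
A ⊗ B =
  [4, 1, -3]
  [3, -4, 1]
  [-2, -4, -5]

Apply the min-plus product entry-by-entry:
  C[0][0] = min over k of (A[0][0] + B[0][0] = 5 + -1 = 4, A[0][1] + B[1][0] = 0 + 8 = 8, A[0][2] + B[2][0] = 1 + 3 = 4) = 4 (attained at k = 0)
  C[0][1] = min over k of (A[0][0] + B[0][1] = 5 + -3 = 2, A[0][1] + B[1][1] = 0 + 1 = 1, A[0][2] + B[2][1] = 1 + 7 = 8) = 1 (attained at k = 1)
  C[0][2] = min over k of (A[0][0] + B[0][2] = 5 + 4 = 9, A[0][1] + B[1][2] = 0 + 6 = 6, A[0][2] + B[2][2] = 1 + -4 = -3) = -3 (attained at k = 2)
  C[1][0] = min over k of (A[1][0] + B[0][0] = 8 + -1 = 7, A[1][1] + B[1][0] = -5 + 8 = 3, A[1][2] + B[2][0] = 8 + 3 = 11) = 3 (attained at k = 1)
  C[1][1] = min over k of (A[1][0] + B[0][1] = 8 + -3 = 5, A[1][1] + B[1][1] = -5 + 1 = -4, A[1][2] + B[2][1] = 8 + 7 = 15) = -4 (attained at k = 1)
  C[1][2] = min over k of (A[1][0] + B[0][2] = 8 + 4 = 12, A[1][1] + B[1][2] = -5 + 6 = 1, A[1][2] + B[2][2] = 8 + -4 = 4) = 1 (attained at k = 1)
  C[2][0] = min over k of (A[2][0] + B[0][0] = -1 + -1 = -2, A[2][1] + B[1][0] = 5 + 8 = 13, A[2][2] + B[2][0] = -1 + 3 = 2) = -2 (attained at k = 0)
  C[2][1] = min over k of (A[2][0] + B[0][1] = -1 + -3 = -4, A[2][1] + B[1][1] = 5 + 1 = 6, A[2][2] + B[2][1] = -1 + 7 = 6) = -4 (attained at k = 0)
  C[2][2] = min over k of (A[2][0] + B[0][2] = -1 + 4 = 3, A[2][1] + B[1][2] = 5 + 6 = 11, A[2][2] + B[2][2] = -1 + -4 = -5) = -5 (attained at k = 2)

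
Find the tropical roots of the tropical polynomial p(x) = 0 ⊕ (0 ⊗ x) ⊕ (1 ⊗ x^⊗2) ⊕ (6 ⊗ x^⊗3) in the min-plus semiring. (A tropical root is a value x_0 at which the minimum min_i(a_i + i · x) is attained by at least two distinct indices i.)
Roots: {-5, -1, 0}

Each tropical root is a break point of the lower envelope of the lines y = a_i + i · x (there are 4 lines, with slopes 0, 1, ..., 3). Only the lines that attain the minimum somewhere contribute to roots; other lines are dominated. Here the surviving (envelope) indices are i = 3, i = 2, i = 1, i = 0.
Intersections between consecutive envelope lines give the roots: for adjacent envelope indices i < j the intersection is x = (a_i − a_j) / (j − i). Reading off the sorted break points: {-5, -1, 0}.
Verification: at each break x_0, at least two indices attain the minimum of min_i(a_i + i · x_0).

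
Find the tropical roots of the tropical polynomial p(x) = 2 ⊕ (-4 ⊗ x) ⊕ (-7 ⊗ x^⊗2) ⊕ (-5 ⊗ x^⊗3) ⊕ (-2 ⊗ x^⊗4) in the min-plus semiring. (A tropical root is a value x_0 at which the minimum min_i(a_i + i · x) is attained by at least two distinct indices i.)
Roots: {-3, -2, 3, 6}

Each tropical root is a break point of the lower envelope of the lines y = a_i + i · x (there are 5 lines, with slopes 0, 1, ..., 4). Only the lines that attain the minimum somewhere contribute to roots; other lines are dominated. Here the surviving (envelope) indices are i = 4, i = 3, i = 2, i = 1, i = 0.
Intersections between consecutive envelope lines give the roots: for adjacent envelope indices i < j the intersection is x = (a_i − a_j) / (j − i). Reading off the sorted break points: {-3, -2, 3, 6}.
Verification: at each break x_0, at least two indices attain the minimum of min_i(a_i + i · x_0).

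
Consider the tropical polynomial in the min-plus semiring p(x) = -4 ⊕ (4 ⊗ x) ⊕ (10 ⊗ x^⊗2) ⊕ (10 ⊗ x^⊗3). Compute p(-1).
p(-1) = -4

A tropical monomial a ⊗ x^⊗i evaluates to a + i · x. Evaluating each term at x = -1:
  Term 0 contributes -4 + 0 · -1 = -4
  Term 1 contributes 4 + 1 · -1 = 3
  Term 2 contributes 10 + 2 · -1 = 8
  Term 3 contributes 10 + 3 · -1 = 7
p(-1) = ⊕ of these = min[-4, 3, 8, 7] = -4.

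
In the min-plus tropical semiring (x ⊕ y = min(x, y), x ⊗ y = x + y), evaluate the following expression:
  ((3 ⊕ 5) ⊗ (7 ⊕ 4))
((3 ⊕ 5) ⊗ (7 ⊕ 4)) = 7

Expand innermost to outermost. Recall ⊕ takes the minimum of its arguments and ⊗ takes their sum. Working out the expression ((3 ⊕ 5) ⊗ (7 ⊕ 4)) gives 7.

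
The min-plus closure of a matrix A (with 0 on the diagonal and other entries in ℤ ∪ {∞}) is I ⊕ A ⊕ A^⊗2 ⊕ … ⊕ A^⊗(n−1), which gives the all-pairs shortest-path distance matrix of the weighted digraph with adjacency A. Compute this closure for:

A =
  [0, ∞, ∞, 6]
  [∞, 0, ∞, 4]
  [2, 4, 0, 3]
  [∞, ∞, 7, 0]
Closure =
  [0, 17, 13, 6]
  [13, 0, 11, 4]
  [2, 4, 0, 3]
  [9, 11, 7, 0]

This is the Floyd-Warshall all-pairs shortest-path computation. For each intermediate vertex k = 0, 1, …, 3, update dist[i][j] ← min(dist[i][j], dist[i][k] + dist[k][j]). The final matrix gives, for each (i, j), the minimum total weight of any directed path from i to j (possibly empty when i = j).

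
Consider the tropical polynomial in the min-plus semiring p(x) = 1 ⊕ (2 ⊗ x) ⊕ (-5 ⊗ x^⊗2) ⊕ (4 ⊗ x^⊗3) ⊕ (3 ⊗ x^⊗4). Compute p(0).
p(0) = -5

A tropical monomial a ⊗ x^⊗i evaluates to a + i · x. Evaluating each term at x = 0:
  Term 0 contributes 1 + 0 · 0 = 1
  Term 1 contributes 2 + 1 · 0 = 2
  Term 2 contributes -5 + 2 · 0 = -5
  Term 3 contributes 4 + 3 · 0 = 4
  Term 4 contributes 3 + 4 · 0 = 3
p(0) = ⊕ of these = min[1, 2, -5, 4, 3] = -5.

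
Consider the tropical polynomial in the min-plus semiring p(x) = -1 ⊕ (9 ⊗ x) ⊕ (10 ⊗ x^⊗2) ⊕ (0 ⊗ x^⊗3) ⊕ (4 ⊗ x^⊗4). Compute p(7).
p(7) = -1

A tropical monomial a ⊗ x^⊗i evaluates to a + i · x. Evaluating each term at x = 7:
  Term 0 contributes -1 + 0 · 7 = -1
  Term 1 contributes 9 + 1 · 7 = 16
  Term 2 contributes 10 + 2 · 7 = 24
  Term 3 contributes 0 + 3 · 7 = 21
  Term 4 contributes 4 + 4 · 7 = 32
p(7) = ⊕ of these = min[-1, 16, 24, 21, 32] = -1.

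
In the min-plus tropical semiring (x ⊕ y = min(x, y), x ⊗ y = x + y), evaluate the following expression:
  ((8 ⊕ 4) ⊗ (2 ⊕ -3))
((8 ⊕ 4) ⊗ (2 ⊕ -3)) = 1

Expand innermost to outermost. Recall ⊕ takes the minimum of its arguments and ⊗ takes their sum. Working out the expression ((8 ⊕ 4) ⊗ (2 ⊕ -3)) gives 1.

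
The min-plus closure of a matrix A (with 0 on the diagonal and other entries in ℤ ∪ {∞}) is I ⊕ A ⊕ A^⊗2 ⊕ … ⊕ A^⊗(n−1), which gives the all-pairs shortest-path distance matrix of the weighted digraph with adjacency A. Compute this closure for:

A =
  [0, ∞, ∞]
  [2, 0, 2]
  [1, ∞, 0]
Closure =
  [0, ∞, ∞]
  [2, 0, 2]
  [1, ∞, 0]

This is the Floyd-Warshall all-pairs shortest-path computation. For each intermediate vertex k = 0, 1, …, 2, update dist[i][j] ← min(dist[i][j], dist[i][k] + dist[k][j]). The final matrix gives, for each (i, j), the minimum total weight of any directed path from i to j (possibly empty when i = j).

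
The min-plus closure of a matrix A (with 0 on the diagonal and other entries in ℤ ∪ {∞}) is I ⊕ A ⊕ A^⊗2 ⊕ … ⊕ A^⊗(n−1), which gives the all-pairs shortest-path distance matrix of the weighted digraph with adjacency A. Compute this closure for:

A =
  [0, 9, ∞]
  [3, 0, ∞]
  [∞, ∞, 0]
Closure =
  [0, 9, ∞]
  [3, 0, ∞]
  [∞, ∞, 0]

This is the Floyd-Warshall all-pairs shortest-path computation. For each intermediate vertex k = 0, 1, …, 2, update dist[i][j] ← min(dist[i][j], dist[i][k] + dist[k][j]). The final matrix gives, for each (i, j), the minimum total weight of any directed path from i to j (possibly empty when i = j).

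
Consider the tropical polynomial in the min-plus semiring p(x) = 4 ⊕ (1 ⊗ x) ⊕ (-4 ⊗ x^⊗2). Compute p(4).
p(4) = 4

A tropical monomial a ⊗ x^⊗i evaluates to a + i · x. Evaluating each term at x = 4:
  Term 0 contributes 4 + 0 · 4 = 4
  Term 1 contributes 1 + 1 · 4 = 5
  Term 2 contributes -4 + 2 · 4 = 4
p(4) = ⊕ of these = min[4, 5, 4] = 4.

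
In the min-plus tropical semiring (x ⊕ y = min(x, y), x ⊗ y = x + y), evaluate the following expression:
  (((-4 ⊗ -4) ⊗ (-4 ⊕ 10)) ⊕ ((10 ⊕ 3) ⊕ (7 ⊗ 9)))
(((-4 ⊗ -4) ⊗ (-4 ⊕ 10)) ⊕ ((10 ⊕ 3) ⊕ (7 ⊗ 9))) = -12

Expand innermost to outermost. Recall ⊕ takes the minimum of its arguments and ⊗ takes their sum. Working out the expression (((-4 ⊗ -4) ⊗ (-4 ⊕ 10)) ⊕ ((10 ⊕ 3) ⊕ (7 ⊗ 9))) gives -12.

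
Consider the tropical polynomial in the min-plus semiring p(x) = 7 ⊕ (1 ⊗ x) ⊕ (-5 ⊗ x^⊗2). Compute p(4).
p(4) = 3

A tropical monomial a ⊗ x^⊗i evaluates to a + i · x. Evaluating each term at x = 4:
  Term 0 contributes 7 + 0 · 4 = 7
  Term 1 contributes 1 + 1 · 4 = 5
  Term 2 contributes -5 + 2 · 4 = 3
p(4) = ⊕ of these = min[7, 5, 3] = 3.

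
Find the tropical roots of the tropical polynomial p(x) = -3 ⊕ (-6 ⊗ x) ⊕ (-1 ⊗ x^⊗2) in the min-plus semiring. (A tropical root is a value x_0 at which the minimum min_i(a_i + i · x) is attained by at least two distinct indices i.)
Roots: {-5, 3}

Each tropical root is a break point of the lower envelope of the lines y = a_i + i · x (there are 3 lines, with slopes 0, 1, ..., 2). Only the lines that attain the minimum somewhere contribute to roots; other lines are dominated. Here the surviving (envelope) indices are i = 2, i = 1, i = 0.
Intersections between consecutive envelope lines give the roots: for adjacent envelope indices i < j the intersection is x = (a_i − a_j) / (j − i). Reading off the sorted break points: {-5, 3}.
Verification: at each break x_0, at least two indices attain the minimum of min_i(a_i + i · x_0).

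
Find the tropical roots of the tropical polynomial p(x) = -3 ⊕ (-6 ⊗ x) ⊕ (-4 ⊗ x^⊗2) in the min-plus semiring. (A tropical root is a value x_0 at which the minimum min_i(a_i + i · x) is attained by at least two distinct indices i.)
Roots: {-2, 3}

Each tropical root is a break point of the lower envelope of the lines y = a_i + i · x (there are 3 lines, with slopes 0, 1, ..., 2). Only the lines that attain the minimum somewhere contribute to roots; other lines are dominated. Here the surviving (envelope) indices are i = 2, i = 1, i = 0.
Intersections between consecutive envelope lines give the roots: for adjacent envelope indices i < j the intersection is x = (a_i − a_j) / (j − i). Reading off the sorted break points: {-2, 3}.
Verification: at each break x_0, at least two indices attain the minimum of min_i(a_i + i · x_0).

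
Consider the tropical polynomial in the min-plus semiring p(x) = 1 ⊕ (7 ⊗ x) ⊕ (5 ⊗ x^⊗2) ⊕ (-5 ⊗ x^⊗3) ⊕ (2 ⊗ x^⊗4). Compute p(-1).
p(-1) = -8

A tropical monomial a ⊗ x^⊗i evaluates to a + i · x. Evaluating each term at x = -1:
  Term 0 contributes 1 + 0 · -1 = 1
  Term 1 contributes 7 + 1 · -1 = 6
  Term 2 contributes 5 + 2 · -1 = 3
  Term 3 contributes -5 + 3 · -1 = -8
  Term 4 contributes 2 + 4 · -1 = -2
p(-1) = ⊕ of these = min[1, 6, 3, -8, -2] = -8.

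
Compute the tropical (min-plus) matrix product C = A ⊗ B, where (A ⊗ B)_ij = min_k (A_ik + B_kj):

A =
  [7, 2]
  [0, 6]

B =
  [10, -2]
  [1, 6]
A ⊗ B =
  [3, 5]
  [7, -2]

Apply the min-plus product entry-by-entry:
  C[0][0] = min over k of (A[0][0] + B[0][0] = 7 + 10 = 17, A[0][1] + B[1][0] = 2 + 1 = 3) = 3 (attained at k = 1)
  C[0][1] = min over k of (A[0][0] + B[0][1] = 7 + -2 = 5, A[0][1] + B[1][1] = 2 + 6 = 8) = 5 (attained at k = 0)
  C[1][0] = min over k of (A[1][0] + B[0][0] = 0 + 10 = 10, A[1][1] + B[1][0] = 6 + 1 = 7) = 7 (attained at k = 1)
  C[1][1] = min over k of (A[1][0] + B[0][1] = 0 + -2 = -2, A[1][1] + B[1][1] = 6 + 6 = 12) = -2 (attained at k = 0)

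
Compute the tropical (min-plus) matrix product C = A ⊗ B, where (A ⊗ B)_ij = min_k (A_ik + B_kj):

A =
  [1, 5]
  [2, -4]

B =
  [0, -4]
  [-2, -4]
A ⊗ B =
  [1, -3]
  [-6, -8]

Apply the min-plus product entry-by-entry:
  C[0][0] = min over k of (A[0][0] + B[0][0] = 1 + 0 = 1, A[0][1] + B[1][0] = 5 + -2 = 3) = 1 (attained at k = 0)
  C[0][1] = min over k of (A[0][0] + B[0][1] = 1 + -4 = -3, A[0][1] + B[1][1] = 5 + -4 = 1) = -3 (attained at k = 0)
  C[1][0] = min over k of (A[1][0] + B[0][0] = 2 + 0 = 2, A[1][1] + B[1][0] = -4 + -2 = -6) = -6 (attained at k = 1)
  C[1][1] = min over k of (A[1][0] + B[0][1] = 2 + -4 = -2, A[1][1] + B[1][1] = -4 + -4 = -8) = -8 (attained at k = 1)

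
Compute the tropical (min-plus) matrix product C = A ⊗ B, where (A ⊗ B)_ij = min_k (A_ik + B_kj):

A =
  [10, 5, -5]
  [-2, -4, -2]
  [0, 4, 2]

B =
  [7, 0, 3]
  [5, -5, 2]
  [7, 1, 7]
A ⊗ B =
  [2, -4, 2]
  [1, -9, -2]
  [7, -1, 3]

Apply the min-plus product entry-by-entry:
  C[0][0] = min over k of (A[0][0] + B[0][0] = 10 + 7 = 17, A[0][1] + B[1][0] = 5 + 5 = 10, A[0][2] + B[2][0] = -5 + 7 = 2) = 2 (attained at k = 2)
  C[0][1] = min over k of (A[0][0] + B[0][1] = 10 + 0 = 10, A[0][1] + B[1][1] = 5 + -5 = 0, A[0][2] + B[2][1] = -5 + 1 = -4) = -4 (attained at k = 2)
  C[0][2] = min over k of (A[0][0] + B[0][2] = 10 + 3 = 13, A[0][1] + B[1][2] = 5 + 2 = 7, A[0][2] + B[2][2] = -5 + 7 = 2) = 2 (attained at k = 2)
  C[1][0] = min over k of (A[1][0] + B[0][0] = -2 + 7 = 5, A[1][1] + B[1][0] = -4 + 5 = 1, A[1][2] + B[2][0] = -2 + 7 = 5) = 1 (attained at k = 1)
  C[1][1] = min over k of (A[1][0] + B[0][1] = -2 + 0 = -2, A[1][1] + B[1][1] = -4 + -5 = -9, A[1][2] + B[2][1] = -2 + 1 = -1) = -9 (attained at k = 1)
  C[1][2] = min over k of (A[1][0] + B[0][2] = -2 + 3 = 1, A[1][1] + B[1][2] = -4 + 2 = -2, A[1][2] + B[2][2] = -2 + 7 = 5) = -2 (attained at k = 1)
  C[2][0] = min over k of (A[2][0] + B[0][0] = 0 + 7 = 7, A[2][1] + B[1][0] = 4 + 5 = 9, A[2][2] + B[2][0] = 2 + 7 = 9) = 7 (attained at k = 0)
  C[2][1] = min over k of (A[2][0] + B[0][1] = 0 + 0 = 0, A[2][1] + B[1][1] = 4 + -5 = -1, A[2][2] + B[2][1] = 2 + 1 = 3) = -1 (attained at k = 1)
  C[2][2] = min over k of (A[2][0] + B[0][2] = 0 + 3 = 3, A[2][1] + B[1][2] = 4 + 2 = 6, A[2][2] + B[2][2] = 2 + 7 = 9) = 3 (attained at k = 0)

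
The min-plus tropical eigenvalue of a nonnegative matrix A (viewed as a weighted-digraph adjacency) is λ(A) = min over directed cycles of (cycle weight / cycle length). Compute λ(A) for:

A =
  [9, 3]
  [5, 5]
λ(A) = 4

Enumerate directed cycles and compute their means (weight / length). Sample:
  cycle 0 → 0: weight = 9, length = 1, mean = 9/1 ≈ 9.000
  cycle 1 → 1: weight = 5, length = 1, mean = 5/1 ≈ 5.000
  cycle 0 → 1 → 0: weight = 8, length = 2, mean = 8/2 ≈ 4.000
  cycle 1 → 0 → 1: weight = 8, length = 2, mean = 8/2 ≈ 4.000
Minimum mean = 4.000, attained e.g. along the cycle 0 → 1 → 0 with weight 8 and length 2. So λ(A) = 8/2 = 4.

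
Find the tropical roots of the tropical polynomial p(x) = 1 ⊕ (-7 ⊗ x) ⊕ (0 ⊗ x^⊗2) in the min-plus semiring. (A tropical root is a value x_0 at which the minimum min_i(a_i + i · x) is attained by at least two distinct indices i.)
Roots: {-7, 8}

Each tropical root is a break point of the lower envelope of the lines y = a_i + i · x (there are 3 lines, with slopes 0, 1, ..., 2). Only the lines that attain the minimum somewhere contribute to roots; other lines are dominated. Here the surviving (envelope) indices are i = 2, i = 1, i = 0.
Intersections between consecutive envelope lines give the roots: for adjacent envelope indices i < j the intersection is x = (a_i − a_j) / (j − i). Reading off the sorted break points: {-7, 8}.
Verification: at each break x_0, at least two indices attain the minimum of min_i(a_i + i · x_0).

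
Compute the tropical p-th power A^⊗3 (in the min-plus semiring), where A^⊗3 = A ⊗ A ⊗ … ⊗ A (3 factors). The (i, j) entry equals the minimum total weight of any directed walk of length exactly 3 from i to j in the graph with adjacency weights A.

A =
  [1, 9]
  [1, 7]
A^⊗3 =
  [3, 11]
  [3, 11]

Each entry (A^⊗3)_ij equals the minimum over all length-3 walks i = v_0 → v_1 → … → v_3 = j of Σ_t A[v_t][v_{t+1}]. For example, for (i, j) = (0, 1) we minimise over 4 possible intermediate vertex sequences; the minimum is 11, attained along the walk 0 → 0 → 0 → 1.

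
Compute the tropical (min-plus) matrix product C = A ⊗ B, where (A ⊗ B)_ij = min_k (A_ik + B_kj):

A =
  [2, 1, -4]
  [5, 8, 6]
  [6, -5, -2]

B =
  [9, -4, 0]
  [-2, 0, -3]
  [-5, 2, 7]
A ⊗ B =
  [-9, -2, -2]
  [1, 1, 5]
  [-7, -5, -8]

Apply the min-plus product entry-by-entry:
  C[0][0] = min over k of (A[0][0] + B[0][0] = 2 + 9 = 11, A[0][1] + B[1][0] = 1 + -2 = -1, A[0][2] + B[2][0] = -4 + -5 = -9) = -9 (attained at k = 2)
  C[0][1] = min over k of (A[0][0] + B[0][1] = 2 + -4 = -2, A[0][1] + B[1][1] = 1 + 0 = 1, A[0][2] + B[2][1] = -4 + 2 = -2) = -2 (attained at k = 0)
  C[0][2] = min over k of (A[0][0] + B[0][2] = 2 + 0 = 2, A[0][1] + B[1][2] = 1 + -3 = -2, A[0][2] + B[2][2] = -4 + 7 = 3) = -2 (attained at k = 1)
  C[1][0] = min over k of (A[1][0] + B[0][0] = 5 + 9 = 14, A[1][1] + B[1][0] = 8 + -2 = 6, A[1][2] + B[2][0] = 6 + -5 = 1) = 1 (attained at k = 2)
  C[1][1] = min over k of (A[1][0] + B[0][1] = 5 + -4 = 1, A[1][1] + B[1][1] = 8 + 0 = 8, A[1][2] + B[2][1] = 6 + 2 = 8) = 1 (attained at k = 0)
  C[1][2] = min over k of (A[1][0] + B[0][2] = 5 + 0 = 5, A[1][1] + B[1][2] = 8 + -3 = 5, A[1][2] + B[2][2] = 6 + 7 = 13) = 5 (attained at k = 0)
  C[2][0] = min over k of (A[2][0] + B[0][0] = 6 + 9 = 15, A[2][1] + B[1][0] = -5 + -2 = -7, A[2][2] + B[2][0] = -2 + -5 = -7) = -7 (attained at k = 1)
  C[2][1] = min over k of (A[2][0] + B[0][1] = 6 + -4 = 2, A[2][1] + B[1][1] = -5 + 0 = -5, A[2][2] + B[2][1] = -2 + 2 = 0) = -5 (attained at k = 1)
  C[2][2] = min over k of (A[2][0] + B[0][2] = 6 + 0 = 6, A[2][1] + B[1][2] = -5 + -3 = -8, A[2][2] + B[2][2] = -2 + 7 = 5) = -8 (attained at k = 1)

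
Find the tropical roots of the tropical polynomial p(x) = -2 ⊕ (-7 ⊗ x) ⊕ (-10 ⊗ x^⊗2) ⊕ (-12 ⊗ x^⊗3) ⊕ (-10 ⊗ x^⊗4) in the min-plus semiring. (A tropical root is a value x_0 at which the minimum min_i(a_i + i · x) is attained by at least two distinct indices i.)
Roots: {-2, 2, 3, 5}

Each tropical root is a break point of the lower envelope of the lines y = a_i + i · x (there are 5 lines, with slopes 0, 1, ..., 4). Only the lines that attain the minimum somewhere contribute to roots; other lines are dominated. Here the surviving (envelope) indices are i = 4, i = 3, i = 2, i = 1, i = 0.
Intersections between consecutive envelope lines give the roots: for adjacent envelope indices i < j the intersection is x = (a_i − a_j) / (j − i). Reading off the sorted break points: {-2, 2, 3, 5}.
Verification: at each break x_0, at least two indices attain the minimum of min_i(a_i + i · x_0).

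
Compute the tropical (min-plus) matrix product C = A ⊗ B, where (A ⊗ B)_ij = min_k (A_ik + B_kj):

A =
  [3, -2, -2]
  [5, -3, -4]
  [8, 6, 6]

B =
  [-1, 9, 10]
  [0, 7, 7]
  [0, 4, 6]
A ⊗ B =
  [-2, 2, 4]
  [-4, 0, 2]
  [6, 10, 12]

Apply the min-plus product entry-by-entry:
  C[0][0] = min over k of (A[0][0] + B[0][0] = 3 + -1 = 2, A[0][1] + B[1][0] = -2 + 0 = -2, A[0][2] + B[2][0] = -2 + 0 = -2) = -2 (attained at k = 1)
  C[0][1] = min over k of (A[0][0] + B[0][1] = 3 + 9 = 12, A[0][1] + B[1][1] = -2 + 7 = 5, A[0][2] + B[2][1] = -2 + 4 = 2) = 2 (attained at k = 2)
  C[0][2] = min over k of (A[0][0] + B[0][2] = 3 + 10 = 13, A[0][1] + B[1][2] = -2 + 7 = 5, A[0][2] + B[2][2] = -2 + 6 = 4) = 4 (attained at k = 2)
  C[1][0] = min over k of (A[1][0] + B[0][0] = 5 + -1 = 4, A[1][1] + B[1][0] = -3 + 0 = -3, A[1][2] + B[2][0] = -4 + 0 = -4) = -4 (attained at k = 2)
  C[1][1] = min over k of (A[1][0] + B[0][1] = 5 + 9 = 14, A[1][1] + B[1][1] = -3 + 7 = 4, A[1][2] + B[2][1] = -4 + 4 = 0) = 0 (attained at k = 2)
  C[1][2] = min over k of (A[1][0] + B[0][2] = 5 + 10 = 15, A[1][1] + B[1][2] = -3 + 7 = 4, A[1][2] + B[2][2] = -4 + 6 = 2) = 2 (attained at k = 2)
  C[2][0] = min over k of (A[2][0] + B[0][0] = 8 + -1 = 7, A[2][1] + B[1][0] = 6 + 0 = 6, A[2][2] + B[2][0] = 6 + 0 = 6) = 6 (attained at k = 1)
  C[2][1] = min over k of (A[2][0] + B[0][1] = 8 + 9 = 17, A[2][1] + B[1][1] = 6 + 7 = 13, A[2][2] + B[2][1] = 6 + 4 = 10) = 10 (attained at k = 2)
  C[2][2] = min over k of (A[2][0] + B[0][2] = 8 + 10 = 18, A[2][1] + B[1][2] = 6 + 7 = 13, A[2][2] + B[2][2] = 6 + 6 = 12) = 12 (attained at k = 2)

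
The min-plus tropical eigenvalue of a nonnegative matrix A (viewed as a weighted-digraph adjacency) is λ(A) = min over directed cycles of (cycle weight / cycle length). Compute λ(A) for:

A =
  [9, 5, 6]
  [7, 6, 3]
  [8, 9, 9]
λ(A) = 16/3

Enumerate directed cycles and compute their means (weight / length). Sample:
  cycle 0 → 0: weight = 9, length = 1, mean = 9/1 ≈ 9.000
  cycle 1 → 1: weight = 6, length = 1, mean = 6/1 ≈ 6.000
  cycle 2 → 2: weight = 9, length = 1, mean = 9/1 ≈ 9.000
  cycle 0 → 1 → 0: weight = 12, length = 2, mean = 12/2 ≈ 6.000
  cycle 0 → 2 → 0: weight = 14, length = 2, mean = 14/2 ≈ 7.000
  cycle 1 → 0 → 1: weight = 12, length = 2, mean = 12/2 ≈ 6.000
Minimum mean = 5.333, attained e.g. along the cycle 0 → 1 → 2 → 0 with weight 16 and length 3. So λ(A) = 16/3 = 16/3.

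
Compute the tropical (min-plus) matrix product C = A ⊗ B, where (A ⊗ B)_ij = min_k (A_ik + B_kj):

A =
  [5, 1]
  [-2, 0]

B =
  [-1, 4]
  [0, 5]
A ⊗ B =
  [1, 6]
  [-3, 2]

Apply the min-plus product entry-by-entry:
  C[0][0] = min over k of (A[0][0] + B[0][0] = 5 + -1 = 4, A[0][1] + B[1][0] = 1 + 0 = 1) = 1 (attained at k = 1)
  C[0][1] = min over k of (A[0][0] + B[0][1] = 5 + 4 = 9, A[0][1] + B[1][1] = 1 + 5 = 6) = 6 (attained at k = 1)
  C[1][0] = min over k of (A[1][0] + B[0][0] = -2 + -1 = -3, A[1][1] + B[1][0] = 0 + 0 = 0) = -3 (attained at k = 0)
  C[1][1] = min over k of (A[1][0] + B[0][1] = -2 + 4 = 2, A[1][1] + B[1][1] = 0 + 5 = 5) = 2 (attained at k = 0)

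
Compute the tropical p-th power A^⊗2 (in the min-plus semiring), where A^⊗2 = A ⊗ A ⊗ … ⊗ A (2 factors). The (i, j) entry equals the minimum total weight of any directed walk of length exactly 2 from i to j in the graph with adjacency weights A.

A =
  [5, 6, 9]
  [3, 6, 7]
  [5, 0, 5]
A^⊗2 =
  [9, 9, 13]
  [8, 7, 12]
  [3, 5, 7]

Each entry (A^⊗2)_ij equals the minimum over all length-2 walks i = v_0 → v_1 → … → v_2 = j of Σ_t A[v_t][v_{t+1}]. For example, for (i, j) = (0, 2) we minimise over 3 possible intermediate vertex sequences; the minimum is 13, attained along the walk 0 → 1 → 2.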